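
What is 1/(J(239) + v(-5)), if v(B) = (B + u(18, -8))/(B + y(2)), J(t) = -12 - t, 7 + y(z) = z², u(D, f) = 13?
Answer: -1/252 ≈ -0.0039683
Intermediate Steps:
y(z) = -7 + z²
v(B) = (13 + B)/(-3 + B) (v(B) = (B + 13)/(B + (-7 + 2²)) = (13 + B)/(B + (-7 + 4)) = (13 + B)/(B - 3) = (13 + B)/(-3 + B))
1/(J(239) + v(-5)) = 1/((-12 - 1*239) + (13 - 5)/(-3 - 5)) = 1/((-12 - 239) + 8/(-8)) = 1/(-251 - ⅛*8) = 1/(-251 - 1) = 1/(-252) = -1/252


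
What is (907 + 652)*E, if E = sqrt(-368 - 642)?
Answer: 1559*I*sqrt(1010) ≈ 49546.0*I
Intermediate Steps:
E = I*sqrt(1010) (E = sqrt(-1010) = I*sqrt(1010) ≈ 31.78*I)
(907 + 652)*E = (907 + 652)*(I*sqrt(1010)) = 1559*(I*sqrt(1010)) = 1559*I*sqrt(1010)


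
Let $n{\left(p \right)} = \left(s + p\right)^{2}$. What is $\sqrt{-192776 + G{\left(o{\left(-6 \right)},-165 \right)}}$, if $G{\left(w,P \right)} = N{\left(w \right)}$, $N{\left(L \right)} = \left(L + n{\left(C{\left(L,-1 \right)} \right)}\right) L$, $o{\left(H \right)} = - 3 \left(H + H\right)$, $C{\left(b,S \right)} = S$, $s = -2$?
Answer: $2 i \sqrt{47789} \approx 437.21 i$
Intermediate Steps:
$o{\left(H \right)} = - 6 H$ ($o{\left(H \right)} = - 3 \cdot 2 H = - 6 H$)
$n{\left(p \right)} = \left(-2 + p\right)^{2}$
$N{\left(L \right)} = L \left(9 + L\right)$ ($N{\left(L \right)} = \left(L + \left(-2 - 1\right)^{2}\right) L = \left(L + \left(-3\right)^{2}\right) L = \left(L + 9\right) L = \left(9 + L\right) L = L \left(9 + L\right)$)
$G{\left(w,P \right)} = w \left(9 + w\right)$
$\sqrt{-192776 + G{\left(o{\left(-6 \right)},-165 \right)}} = \sqrt{-192776 + \left(-6\right) \left(-6\right) \left(9 - -36\right)} = \sqrt{-192776 + 36 \left(9 + 36\right)} = \sqrt{-192776 + 36 \cdot 45} = \sqrt{-192776 + 1620} = \sqrt{-191156} = 2 i \sqrt{47789}$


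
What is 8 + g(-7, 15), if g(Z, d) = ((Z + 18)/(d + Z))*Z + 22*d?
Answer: 2627/8 ≈ 328.38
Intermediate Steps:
g(Z, d) = 22*d + Z*(18 + Z)/(Z + d) (g(Z, d) = ((18 + Z)/(Z + d))*Z + 22*d = Z*(18 + Z)/(Z + d) + 22*d = 22*d + Z*(18 + Z)/(Z + d))
8 + g(-7, 15) = 8 + ((-7)² + 18*(-7) + 22*15² + 22*(-7)*15)/(-7 + 15) = 8 + (49 - 126 + 22*225 - 2310)/8 = 8 + (49 - 126 + 4950 - 2310)/8 = 8 + (⅛)*2563 = 8 + 2563/8 = 2627/8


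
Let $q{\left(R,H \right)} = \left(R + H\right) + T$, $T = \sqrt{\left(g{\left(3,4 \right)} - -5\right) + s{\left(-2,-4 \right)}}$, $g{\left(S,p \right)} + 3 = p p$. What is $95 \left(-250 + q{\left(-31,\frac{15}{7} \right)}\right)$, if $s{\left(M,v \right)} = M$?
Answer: $- \frac{182780}{7} \approx -26111.0$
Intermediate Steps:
$g{\left(S,p \right)} = -3 + p^{2}$ ($g{\left(S,p \right)} = -3 + p p = -3 + p^{2}$)
$T = 4$ ($T = \sqrt{\left(\left(-3 + 4^{2}\right) - -5\right) - 2} = \sqrt{\left(\left(-3 + 16\right) + 5\right) - 2} = \sqrt{\left(13 + 5\right) - 2} = \sqrt{18 - 2} = \sqrt{16} = 4$)
$q{\left(R,H \right)} = 4 + H + R$ ($q{\left(R,H \right)} = \left(R + H\right) + 4 = \left(H + R\right) + 4 = 4 + H + R$)
$95 \left(-250 + q{\left(-31,\frac{15}{7} \right)}\right) = 95 \left(-250 + \left(4 + \frac{15}{7} - 31\right)\right) = 95 \left(-250 - \frac{174}{7}\right) = 95 \left(- \frac{1924}{7}\right) = - \frac{182780}{7}$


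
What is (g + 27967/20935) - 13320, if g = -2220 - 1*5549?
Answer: -441470248/20935 ≈ -21088.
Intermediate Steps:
g = -7769 (g = -2220 - 5549 = -7769)
(g + 27967/20935) - 13320 = (-7769 + 27967/20935) - 13320 = -162616048/20935 - 13320 = -441470248/20935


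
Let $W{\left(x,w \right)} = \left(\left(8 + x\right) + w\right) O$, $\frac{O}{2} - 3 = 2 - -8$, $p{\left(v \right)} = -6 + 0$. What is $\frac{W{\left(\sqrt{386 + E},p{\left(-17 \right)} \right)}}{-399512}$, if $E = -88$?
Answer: $- \frac{13}{99878} - \frac{13 \sqrt{298}}{199756} \approx -0.0012536$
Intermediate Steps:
$p{\left(v \right)} = -6$
$O = 26$ ($O = 6 + 2 \left(2 - -8\right) = 6 + 2 \left(2 + 8\right) = 6 + 2 \cdot 10 = 6 + 20 = 26$)
$W{\left(x,w \right)} = 208 + 26 w + 26 x$ ($W{\left(x,w \right)} = \left(\left(8 + x\right) + w\right) 26 = \left(8 + w + x\right) 26 = 208 + 26 w + 26 x$)
$\frac{W{\left(\sqrt{386 + E},p{\left(-17 \right)} \right)}}{-399512} = \frac{208 + 26 \left(-6\right) + 26 \sqrt{386 - 88}}{-399512} = \left(208 - 156 + 26 \sqrt{298}\right) \left(- \frac{1}{399512}\right) = \left(52 + 26 \sqrt{298}\right) \left(- \frac{1}{399512}\right) = - \frac{13}{99878} - \frac{13 \sqrt{298}}{199756}$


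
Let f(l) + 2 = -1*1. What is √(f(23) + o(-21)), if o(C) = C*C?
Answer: √438 ≈ 20.928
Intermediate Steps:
f(l) = -3 (f(l) = -2 - 1*1 = -2 - 1 = -3)
o(C) = C²
√(f(23) + o(-21)) = √(-3 + (-21)²) = √(-3 + 441) = √438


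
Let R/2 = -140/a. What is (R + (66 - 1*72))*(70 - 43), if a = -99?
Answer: -942/11 ≈ -85.636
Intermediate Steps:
R = 280/99 (R = 2*(-140/(-99)) = 2*(-140*(-1/99)) = 2*(140/99) = 280/99 ≈ 2.8283)
(R + (66 - 1*72))*(70 - 43) = (280/99 + (66 - 1*72))*(70 - 43) = (280/99 + (66 - 72))*27 = (280/99 - 6)*27 = -314/99*27 = -942/11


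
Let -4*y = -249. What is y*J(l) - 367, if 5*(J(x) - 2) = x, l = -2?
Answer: -1337/5 ≈ -267.40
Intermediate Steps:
y = 249/4 (y = -1/4*(-249) = 249/4 ≈ 62.250)
J(x) = 2 + x/5
y*J(l) - 367 = 249*(2 + (1/5)*(-2))/4 - 367 = 249*(2 - 2/5)/4 - 367 = (249/4)*(8/5) - 367 = 498/5 - 367 = -1337/5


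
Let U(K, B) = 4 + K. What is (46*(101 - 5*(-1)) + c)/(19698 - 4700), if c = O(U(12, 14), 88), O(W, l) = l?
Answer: 2482/7499 ≈ 0.33098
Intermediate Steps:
c = 88
(46*(101 - 5*(-1)) + c)/(19698 - 4700) = (46*(101 - 5*(-1)) + 88)/(19698 - 4700) = (46*(101 + 5) + 88)/14998 = (46*106 + 88)*(1/14998) = (4876 + 88)*(1/14998) = 4964*(1/14998) = 2482/7499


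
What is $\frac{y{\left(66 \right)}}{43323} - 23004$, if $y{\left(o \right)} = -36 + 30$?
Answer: $- \frac{332200766}{14441} \approx -23004.0$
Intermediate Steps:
$y{\left(o \right)} = -6$
$\frac{y{\left(66 \right)}}{43323} - 23004 = - \frac{6}{43323} - 23004 = \left(-6\right) \frac{1}{43323} - 23004 = - \frac{2}{14441} - 23004 = - \frac{332200766}{14441}$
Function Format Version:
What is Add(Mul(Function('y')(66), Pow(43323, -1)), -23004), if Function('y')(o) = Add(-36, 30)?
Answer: Rational(-332200766, 14441) ≈ -23004.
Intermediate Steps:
Function('y')(o) = -6
Add(Mul(Function('y')(66), Pow(43323, -1)), -23004) = Add(Mul(-6, Pow(43323, -1)), -23004) = Add(Mul(-6, Rational(1, 43323)), -23004) = Add(Rational(-2, 14441), -23004) = Rational(-332200766, 14441)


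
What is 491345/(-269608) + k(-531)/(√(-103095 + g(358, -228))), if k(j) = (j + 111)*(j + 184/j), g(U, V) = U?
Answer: -491345/269608 - 39500300*I*√102737/18184449 ≈ -1.8224 - 696.25*I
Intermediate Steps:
k(j) = (111 + j)*(j + 184/j)
491345/(-269608) + k(-531)/(√(-103095 + g(358, -228))) = 491345/(-269608) + (184 + (-531)² + 111*(-531) + 20424/(-531))/(√(-103095 + 358)) = 491345*(-1/269608) + (184 + 281961 - 58941 + 20424*(-1/531))/(√(-102737)) = -491345/269608 + (184 + 281961 - 58941 - 6808/177)/((I*√102737)) = -491345/269608 + 39500300*(-I*√102737/102737)/177 = -491345/269608 - 39500300*I*√102737/18184449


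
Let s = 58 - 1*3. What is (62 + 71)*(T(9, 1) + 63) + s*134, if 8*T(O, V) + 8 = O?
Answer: 126125/8 ≈ 15766.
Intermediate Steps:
T(O, V) = -1 + O/8
s = 55 (s = 58 - 3 = 55)
(62 + 71)*(T(9, 1) + 63) + s*134 = (62 + 71)*((-1 + (⅛)*9) + 63) + 55*134 = 133*((-1 + 9/8) + 63) + 7370 = 133*(⅛ + 63) + 7370 = 133*(505/8) + 7370 = 67165/8 + 7370 = 126125/8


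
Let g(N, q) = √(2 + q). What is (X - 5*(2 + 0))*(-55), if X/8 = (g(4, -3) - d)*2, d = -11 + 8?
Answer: -2090 - 880*I ≈ -2090.0 - 880.0*I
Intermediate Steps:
d = -3
X = 48 + 16*I (X = 8*((√(2 - 3) - 1*(-3))*2) = 8*((√(-1) + 3)*2) = 8*((I + 3)*2) = 8*((3 + I)*2) = 8*(6 + 2*I) = 48 + 16*I ≈ 48.0 + 16.0*I)
(X - 5*(2 + 0))*(-55) = ((48 + 16*I) - 5*(2 + 0))*(-55) = ((48 + 16*I) - 5*2)*(-55) = ((48 + 16*I) - 10)*(-55) = (38 + 16*I)*(-55) = -2090 - 880*I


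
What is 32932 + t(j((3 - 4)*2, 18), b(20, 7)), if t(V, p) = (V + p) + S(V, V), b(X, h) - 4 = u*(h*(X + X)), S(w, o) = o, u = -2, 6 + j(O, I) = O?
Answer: 32360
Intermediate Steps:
j(O, I) = -6 + O
b(X, h) = 4 - 4*X*h (b(X, h) = 4 - 2*h*(X + X) = 4 - 2*h*2*X = 4 - 4*X*h)
t(V, p) = p + 2*V (t(V, p) = (V + p) + V = p + 2*V)
32932 + t(j((3 - 4)*2, 18), b(20, 7)) = 32932 + ((4 - 4*20*7) + 2*(-6 + (3 - 4)*2)) = 32932 + ((4 - 560) + 2*(-6 - 1*2)) = 32932 + (-556 + 2*(-6 - 2)) = 32932 + (-556 + 2*(-8)) = 32932 + (-556 - 16) = 32932 - 572 = 32360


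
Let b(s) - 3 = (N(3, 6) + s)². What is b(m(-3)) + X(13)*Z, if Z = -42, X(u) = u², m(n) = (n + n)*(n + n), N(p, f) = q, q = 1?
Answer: -5726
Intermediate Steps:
N(p, f) = 1
m(n) = 4*n² (m(n) = (2*n)*(2*n) = 4*n²)
b(s) = 3 + (1 + s)²
b(m(-3)) + X(13)*Z = (3 + (1 + 4*(-3)²)²) + 13²*(-42) = (3 + (1 + 4*9)²) + 169*(-42) = (3 + (1 + 36)²) - 7098 = (3 + 37²) - 7098 = (3 + 1369) - 7098 = 1372 - 7098 = -5726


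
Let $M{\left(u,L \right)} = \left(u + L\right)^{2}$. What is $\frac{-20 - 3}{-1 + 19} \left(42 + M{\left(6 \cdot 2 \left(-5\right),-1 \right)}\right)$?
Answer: $- \frac{86549}{18} \approx -4808.3$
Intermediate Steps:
$M{\left(u,L \right)} = \left(L + u\right)^{2}$
$\frac{-20 - 3}{-1 + 19} \left(42 + M{\left(6 \cdot 2 \left(-5\right),-1 \right)}\right) = \frac{-20 - 3}{-1 + 19} \left(42 + \left(-1 + 6 \cdot 2 \left(-5\right)\right)^{2}\right) = - \frac{23}{18} \left(42 + \left(-1 + 12 \left(-5\right)\right)^{2}\right) = \left(-23\right) \frac{1}{18} \left(42 + \left(-1 - 60\right)^{2}\right) = - \frac{23 \left(42 + \left(-61\right)^{2}\right)}{18} = - \frac{23 \left(42 + 3721\right)}{18} = \left(- \frac{23}{18}\right) 3763 = - \frac{86549}{18}$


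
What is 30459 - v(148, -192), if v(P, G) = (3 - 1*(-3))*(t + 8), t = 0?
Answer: 30411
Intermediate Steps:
v(P, G) = 48 (v(P, G) = (3 - 1*(-3))*(0 + 8) = (3 + 3)*8 = 6*8 = 48)
30459 - v(148, -192) = 30459 - 1*48 = 30459 - 48 = 30411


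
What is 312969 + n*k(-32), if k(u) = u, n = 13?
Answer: 312553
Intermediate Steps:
312969 + n*k(-32) = 312969 + 13*(-32) = 312969 - 416 = 312553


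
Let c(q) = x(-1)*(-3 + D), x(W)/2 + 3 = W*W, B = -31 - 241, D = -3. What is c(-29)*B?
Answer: -6528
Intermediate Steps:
B = -272
x(W) = -6 + 2*W² (x(W) = -6 + 2*(W*W) = -6 + 2*W²)
c(q) = 24 (c(q) = (-6 + 2*(-1)²)*(-3 - 3) = (-6 + 2*1)*(-6) = (-6 + 2)*(-6) = -4*(-6) = 24)
c(-29)*B = 24*(-272) = -6528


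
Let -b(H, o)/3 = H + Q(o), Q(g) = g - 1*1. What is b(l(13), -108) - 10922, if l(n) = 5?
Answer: -10610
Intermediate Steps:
Q(g) = -1 + g (Q(g) = g - 1 = -1 + g)
b(H, o) = 3 - 3*H - 3*o (b(H, o) = -3*(H + (-1 + o)) = -3*(-1 + H + o) = 3 - 3*H - 3*o)
b(l(13), -108) - 10922 = (3 - 3*5 - 3*(-108)) - 10922 = (3 - 15 + 324) - 10922 = 312 - 10922 = -10610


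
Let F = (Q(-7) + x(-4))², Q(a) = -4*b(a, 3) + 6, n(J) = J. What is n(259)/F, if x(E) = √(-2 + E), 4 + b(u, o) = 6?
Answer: 259/(2 - I*√6)² ≈ -5.18 + 25.377*I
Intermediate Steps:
b(u, o) = 2 (b(u, o) = -4 + 6 = 2)
Q(a) = -2 (Q(a) = -4*2 + 6 = -8 + 6 = -2)
F = (-2 + I*√6)² (F = (-2 + √(-2 - 4))² = (-2 + √(-6))² = (-2 + I*√6)² ≈ -2.0 - 9.798*I)
n(259)/F = 259/((2 - I*√6)²) = 259/(2 - I*√6)²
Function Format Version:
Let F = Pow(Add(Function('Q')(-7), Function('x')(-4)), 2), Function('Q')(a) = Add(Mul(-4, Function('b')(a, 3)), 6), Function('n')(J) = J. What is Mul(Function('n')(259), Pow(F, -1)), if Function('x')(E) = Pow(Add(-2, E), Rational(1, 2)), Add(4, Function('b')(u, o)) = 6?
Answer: Mul(259, Pow(Add(2, Mul(-1, I, Pow(6, Rational(1, 2)))), -2)) ≈ Add(-5.1800, Mul(25.377, I))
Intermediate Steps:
Function('b')(u, o) = 2 (Function('b')(u, o) = Add(-4, 6) = 2)
Function('Q')(a) = -2 (Function('Q')(a) = Add(Mul(-4, 2), 6) = Add(-8, 6) = -2)
F = Pow(Add(-2, Mul(I, Pow(6, Rational(1, 2)))), 2) (F = Pow(Add(-2, Pow(Add(-2, -4), Rational(1, 2))), 2) = Pow(Add(-2, Pow(-6, Rational(1, 2))), 2) = Pow(Add(-2, Mul(I, Pow(6, Rational(1, 2)))), 2) ≈ Add(-2.0000, Mul(-9.7980, I)))
Mul(Function('n')(259), Pow(F, -1)) = Mul(259, Pow(Pow(Add(2, Mul(-1, I, Pow(6, Rational(1, 2)))), 2), -1)) = Mul(259, Pow(Add(2, Mul(-1, I, Pow(6, Rational(1, 2)))), -2))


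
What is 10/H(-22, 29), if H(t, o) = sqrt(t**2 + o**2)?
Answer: 2*sqrt(53)/53 ≈ 0.27472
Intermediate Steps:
H(t, o) = sqrt(o**2 + t**2)
10/H(-22, 29) = 10/(sqrt(29**2 + (-22)**2)) = 10/(sqrt(841 + 484)) = 10/(sqrt(1325)) = 10/((5*sqrt(53))) = 10*(sqrt(53)/265) = 2*sqrt(53)/53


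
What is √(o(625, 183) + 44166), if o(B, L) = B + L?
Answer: √44974 ≈ 212.07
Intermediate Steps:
√(o(625, 183) + 44166) = √((625 + 183) + 44166) = √(808 + 44166) = √44974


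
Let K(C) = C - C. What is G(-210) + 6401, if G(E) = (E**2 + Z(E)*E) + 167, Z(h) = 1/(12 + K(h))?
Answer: 101301/2 ≈ 50651.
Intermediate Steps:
K(C) = 0
Z(h) = 1/12 (Z(h) = 1/(12 + 0) = 1/12)
G(E) = 167 + E**2 + E/12 (G(E) = (E**2 + E/12) + 167 = 167 + E**2 + E/12)
G(-210) + 6401 = (167 + (-210)**2 + (1/12)*(-210)) + 6401 = (167 + 44100 - 35/2) + 6401 = 88499/2 + 6401 = 101301/2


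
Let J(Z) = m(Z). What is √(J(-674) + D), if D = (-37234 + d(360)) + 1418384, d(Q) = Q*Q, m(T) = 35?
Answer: 57*√465 ≈ 1229.1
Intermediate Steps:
d(Q) = Q²
J(Z) = 35
D = 1510750 (D = (-37234 + 360²) + 1418384 = (-37234 + 129600) + 1418384 = 92366 + 1418384 = 1510750)
√(J(-674) + D) = √(35 + 1510750) = √1510785 = 57*√465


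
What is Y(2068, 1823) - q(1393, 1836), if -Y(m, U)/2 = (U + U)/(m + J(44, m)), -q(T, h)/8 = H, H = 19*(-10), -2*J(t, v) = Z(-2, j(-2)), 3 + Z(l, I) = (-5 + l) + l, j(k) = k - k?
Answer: -1579886/1037 ≈ -1523.5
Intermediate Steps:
j(k) = 0
Z(l, I) = -8 + 2*l (Z(l, I) = -3 + ((-5 + l) + l) = -3 + (-5 + 2*l) = -8 + 2*l)
J(t, v) = 6 (J(t, v) = -(-8 + 2*(-2))/2 = -(-8 - 4)/2 = -1/2*(-12) = 6)
H = -190
q(T, h) = 1520 (q(T, h) = -8*(-190) = 1520)
Y(m, U) = -4*U/(6 + m) (Y(m, U) = -2*(U + U)/(m + 6) = -2*2*U/(6 + m) = -4*U/(6 + m))
Y(2068, 1823) - q(1393, 1836) = -4*1823/(6 + 2068) - 1*1520 = -4*1823/2074 - 1520 = -4*1823*1/2074 - 1520 = -3646/1037 - 1520 = -1579886/1037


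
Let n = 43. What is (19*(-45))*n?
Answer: -36765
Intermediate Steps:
(19*(-45))*n = (19*(-45))*43 = -855*43 = -36765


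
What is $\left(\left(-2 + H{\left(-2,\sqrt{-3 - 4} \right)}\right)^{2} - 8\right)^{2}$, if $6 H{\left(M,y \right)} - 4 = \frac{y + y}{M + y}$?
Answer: $\frac{7 \left(14880 \sqrt{7} + 50873 i\right)}{81 \left(24 \sqrt{7} + 103 i\right)} \approx 45.685 - 4.8676 i$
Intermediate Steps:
$H{\left(M,y \right)} = \frac{2}{3} + \frac{y}{3 \left(M + y\right)}$ ($H{\left(M,y \right)} = \frac{2}{3} + \frac{\left(y + y\right) \frac{1}{M + y}}{6} = \frac{2}{3} + \frac{2 y \frac{1}{M + y}}{6} = \frac{2}{3} + \frac{y}{3 \left(M + y\right)}$)
$\left(\left(-2 + H{\left(-2,\sqrt{-3 - 4} \right)}\right)^{2} - 8\right)^{2} = \left(\left(-2 + \frac{\sqrt{-3 - 4} + \frac{2}{3} \left(-2\right)}{-2 + \sqrt{-3 - 4}}\right)^{2} - 8\right)^{2} = \left(\left(-2 + \frac{\sqrt{-7} - \frac{4}{3}}{-2 + \sqrt{-7}}\right)^{2} - 8\right)^{2} = \left(\left(-2 + \frac{i \sqrt{7} - \frac{4}{3}}{-2 + i \sqrt{7}}\right)^{2} - 8\right)^{2} = \left(\left(-2 + \frac{- \frac{4}{3} + i \sqrt{7}}{-2 + i \sqrt{7}}\right)^{2} - 8\right)^{2} = \left(-8 + \left(-2 + \frac{- \frac{4}{3} + i \sqrt{7}}{-2 + i \sqrt{7}}\right)^{2}\right)^{2}$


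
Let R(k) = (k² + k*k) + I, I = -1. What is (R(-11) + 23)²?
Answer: 69696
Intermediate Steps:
R(k) = -1 + 2*k² (R(k) = (k² + k*k) - 1 = (k² + k²) - 1 = 2*k² - 1 = -1 + 2*k²)
(R(-11) + 23)² = ((-1 + 2*(-11)²) + 23)² = ((-1 + 2*121) + 23)² = ((-1 + 242) + 23)² = (241 + 23)² = 264² = 69696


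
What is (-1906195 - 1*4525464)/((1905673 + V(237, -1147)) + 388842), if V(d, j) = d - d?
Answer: -6431659/2294515 ≈ -2.8031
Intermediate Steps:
V(d, j) = 0
(-1906195 - 1*4525464)/((1905673 + V(237, -1147)) + 388842) = (-1906195 - 1*4525464)/((1905673 + 0) + 388842) = (-1906195 - 4525464)/(1905673 + 388842) = -6431659/2294515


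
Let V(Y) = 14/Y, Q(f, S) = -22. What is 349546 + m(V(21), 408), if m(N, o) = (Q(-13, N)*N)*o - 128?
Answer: 343434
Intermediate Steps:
m(N, o) = -128 - 22*N*o (m(N, o) = (-22*N)*o - 128 = -22*N*o - 128 = -128 - 22*N*o)
349546 + m(V(21), 408) = 349546 + (-128 - 22*14/21*408) = 349546 + (-128 - 22*14*(1/21)*408) = 349546 + (-128 - 22*⅔*408) = 349546 + (-128 - 5984) = 349546 - 6112 = 343434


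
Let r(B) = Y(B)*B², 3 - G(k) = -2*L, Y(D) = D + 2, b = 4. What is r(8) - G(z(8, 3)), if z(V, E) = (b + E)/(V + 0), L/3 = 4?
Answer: 613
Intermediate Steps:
L = 12 (L = 3*4 = 12)
z(V, E) = (4 + E)/V (z(V, E) = (4 + E)/(V + 0) = (4 + E)/V)
Y(D) = 2 + D
G(k) = 27 (G(k) = 3 - (-2)*12 = 3 - 1*(-24) = 3 + 24 = 27)
r(B) = B²*(2 + B) (r(B) = (2 + B)*B² = B²*(2 + B))
r(8) - G(z(8, 3)) = 8²*(2 + 8) - 1*27 = 64*10 - 27 = 640 - 27 = 613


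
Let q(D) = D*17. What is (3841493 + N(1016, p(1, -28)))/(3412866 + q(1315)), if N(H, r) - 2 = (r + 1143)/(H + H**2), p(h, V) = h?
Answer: 496163652848/443689709139 ≈ 1.1183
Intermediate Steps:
q(D) = 17*D
N(H, r) = 2 + (1143 + r)/(H + H**2) (N(H, r) = 2 + (r + 1143)/(H + H**2) = 2 + (1143 + r)/(H + H**2))
(3841493 + N(1016, p(1, -28)))/(3412866 + q(1315)) = (3841493 + (1143 + 1 + 2*1016 + 2*1016**2)/(1016*(1 + 1016)))/(3412866 + 17*1315) = (3841493 + (1/1016)*(1143 + 1 + 2032 + 2*1032256)/1017)/(3412866 + 22355) = (3841493 + (1/1016)*(1/1017)*(1143 + 1 + 2032 + 2064512))/3435221 = (3841493 + (1/1016)*(1/1017)*2067688)*(1/3435221) = (3841493 + 258461/129159)*(1/3435221) = (496163652848/129159)*(1/3435221) = 496163652848/443689709139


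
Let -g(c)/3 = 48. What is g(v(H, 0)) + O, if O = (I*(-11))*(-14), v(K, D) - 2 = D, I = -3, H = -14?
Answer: -606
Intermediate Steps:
v(K, D) = 2 + D
g(c) = -144 (g(c) = -3*48 = -144)
O = -462 (O = -3*(-11)*(-14) = 33*(-14) = -462)
g(v(H, 0)) + O = -144 - 462 = -606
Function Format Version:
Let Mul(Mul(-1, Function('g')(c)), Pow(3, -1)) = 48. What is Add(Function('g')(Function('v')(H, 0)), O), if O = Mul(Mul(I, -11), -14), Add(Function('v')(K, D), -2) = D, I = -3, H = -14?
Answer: -606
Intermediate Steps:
Function('v')(K, D) = Add(2, D)
Function('g')(c) = -144 (Function('g')(c) = Mul(-3, 48) = -144)
O = -462 (O = Mul(Mul(-3, -11), -14) = Mul(33, -14) = -462)
Add(Function('g')(Function('v')(H, 0)), O) = Add(-144, -462) = -606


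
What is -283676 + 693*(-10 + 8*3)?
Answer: -273974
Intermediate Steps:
-283676 + 693*(-10 + 8*3) = -283676 + 693*(-10 + 24) = -283676 + 693*14 = -283676 + 9702 = -273974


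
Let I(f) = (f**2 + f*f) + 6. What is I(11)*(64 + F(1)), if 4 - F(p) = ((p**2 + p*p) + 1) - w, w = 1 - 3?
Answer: 15624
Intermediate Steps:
w = -2
I(f) = 6 + 2*f**2 (I(f) = (f**2 + f**2) + 6 = 2*f**2 + 6 = 6 + 2*f**2)
F(p) = 1 - 2*p**2 (F(p) = 4 - (((p**2 + p*p) + 1) - 1*(-2)) = 4 - (((p**2 + p**2) + 1) + 2) = 4 - ((2*p**2 + 1) + 2) = 4 - ((1 + 2*p**2) + 2) = 4 - (3 + 2*p**2) = 4 + (-3 - 2*p**2) = 1 - 2*p**2)
I(11)*(64 + F(1)) = (6 + 2*11**2)*(64 + (1 - 2*1**2)) = (6 + 2*121)*(64 + (1 - 2*1)) = (6 + 242)*(64 + (1 - 2)) = 248*(64 - 1) = 248*63 = 15624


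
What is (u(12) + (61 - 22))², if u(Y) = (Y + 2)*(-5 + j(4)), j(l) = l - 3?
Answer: 289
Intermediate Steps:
j(l) = -3 + l
u(Y) = -8 - 4*Y (u(Y) = (Y + 2)*(-5 + (-3 + 4)) = (2 + Y)*(-5 + 1) = (2 + Y)*(-4) = -8 - 4*Y)
(u(12) + (61 - 22))² = ((-8 - 4*12) + (61 - 22))² = ((-8 - 48) + 39)² = (-56 + 39)² = (-17)² = 289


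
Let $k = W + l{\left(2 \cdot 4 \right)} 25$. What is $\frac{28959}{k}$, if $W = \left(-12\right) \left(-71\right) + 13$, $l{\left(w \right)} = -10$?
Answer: $\frac{9653}{205} \approx 47.088$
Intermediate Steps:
$W = 865$ ($W = 852 + 13 = 865$)
$k = 615$ ($k = 865 - 250 = 615$)
$\frac{28959}{k} = \frac{28959}{615} = 28959 \cdot \frac{1}{615} = \frac{9653}{205}$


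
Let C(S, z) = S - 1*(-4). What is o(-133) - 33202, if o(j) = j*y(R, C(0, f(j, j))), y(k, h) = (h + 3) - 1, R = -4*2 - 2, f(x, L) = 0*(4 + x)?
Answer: -34000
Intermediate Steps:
f(x, L) = 0
C(S, z) = 4 + S (C(S, z) = S + 4 = 4 + S)
R = -10 (R = -8 - 2 = -10)
y(k, h) = 2 + h (y(k, h) = (3 + h) - 1 = 2 + h)
o(j) = 6*j (o(j) = j*(2 + (4 + 0)) = j*(2 + 4) = j*6 = 6*j)
o(-133) - 33202 = 6*(-133) - 33202 = -798 - 33202 = -34000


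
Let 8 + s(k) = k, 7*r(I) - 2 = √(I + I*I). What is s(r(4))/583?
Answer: -54/4081 + 2*√5/4081 ≈ -0.012136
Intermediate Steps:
r(I) = 2/7 + √(I + I²)/7 (r(I) = 2/7 + √(I + I*I)/7 = 2/7 + √(I + I²)/7)
s(k) = -8 + k
s(r(4))/583 = (-8 + (2/7 + √(4*(1 + 4))/7))/583 = (-8 + (2/7 + √(4*5)/7))*(1/583) = (-8 + (2/7 + √20/7))*(1/583) = (-8 + (2/7 + (2*√5)/7))*(1/583) = (-8 + (2/7 + 2*√5/7))*(1/583) = (-54/7 + 2*√5/7)*(1/583) = -54/4081 + 2*√5/4081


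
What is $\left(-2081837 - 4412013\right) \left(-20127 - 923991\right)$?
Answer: $6130960674300$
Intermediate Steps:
$\left(-2081837 - 4412013\right) \left(-20127 - 923991\right) = \left(-6493850\right) \left(-944118\right) = 6130960674300$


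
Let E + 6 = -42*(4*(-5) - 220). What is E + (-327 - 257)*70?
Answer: -30806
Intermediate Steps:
E = 10074 (E = -6 - 42*(4*(-5) - 220) = -6 - 42*(-20 - 220) = -6 - 42*(-240) = -6 + 10080 = 10074)
E + (-327 - 257)*70 = 10074 + (-327 - 257)*70 = 10074 - 584*70 = 10074 - 40880 = -30806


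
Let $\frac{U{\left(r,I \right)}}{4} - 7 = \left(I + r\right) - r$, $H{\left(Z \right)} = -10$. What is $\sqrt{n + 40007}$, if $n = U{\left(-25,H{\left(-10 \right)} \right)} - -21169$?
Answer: $6 \sqrt{1699} \approx 247.31$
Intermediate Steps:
$U{\left(r,I \right)} = 28 + 4 I$ ($U{\left(r,I \right)} = 28 + 4 \left(\left(I + r\right) - r\right) = 28 + 4 I$)
$n = 21157$ ($n = \left(28 + 4 \left(-10\right)\right) - -21169 = \left(28 - 40\right) + 21169 = -12 + 21169 = 21157$)
$\sqrt{n + 40007} = \sqrt{21157 + 40007} = \sqrt{61164} = 6 \sqrt{1699}$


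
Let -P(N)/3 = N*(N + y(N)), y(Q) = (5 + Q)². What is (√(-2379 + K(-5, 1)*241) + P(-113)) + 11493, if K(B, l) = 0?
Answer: 3927282 + I*√2379 ≈ 3.9273e+6 + 48.775*I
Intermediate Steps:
P(N) = -3*N*(N + (5 + N)²)
(√(-2379 + K(-5, 1)*241) + P(-113)) + 11493 = (√(-2379 + 0*241) - 3*(-113)*(-113 + (5 - 113)²)) + 11493 = (√(-2379 + 0) - 3*(-113)*(-113 + (-108)²)) + 11493 = (√(-2379) - 3*(-113)*(-113 + 11664)) + 11493 = (I*√2379 - 3*(-113)*11551) + 11493 = (I*√2379 + 3915789) + 11493 = (3915789 + I*√2379) + 11493 = 3927282 + I*√2379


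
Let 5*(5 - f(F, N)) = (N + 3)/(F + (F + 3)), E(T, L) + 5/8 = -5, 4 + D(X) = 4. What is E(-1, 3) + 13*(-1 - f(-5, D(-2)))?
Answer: -23727/280 ≈ -84.739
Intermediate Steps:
D(X) = 0 (D(X) = -4 + 4 = 0)
E(T, L) = -45/8 (E(T, L) = -5/8 - 5 = -45/8)
f(F, N) = 5 - (3 + N)/(5*(3 + 2*F)) (f(F, N) = 5 - (N + 3)/(5*(F + (F + 3))) = 5 - (3 + N)/(5*(F + (3 + F))) = 5 - (3 + N)/(5*(3 + 2*F)))
E(-1, 3) + 13*(-1 - f(-5, D(-2))) = -45/8 + 13*(-1 - (72 - 1*0 + 50*(-5))/(5*(3 + 2*(-5)))) = -45/8 + 13*(-1 - (72 + 0 - 250)/(5*(3 - 10))) = -45/8 + 13*(-1 - (-178)/(5*(-7))) = -45/8 + 13*(-1 - (-1)*(-178)/(5*7)) = -45/8 + 13*(-1 - 1*178/35) = -45/8 + 13*(-1 - 178/35) = -45/8 + 13*(-213/35) = -45/8 - 2769/35 = -23727/280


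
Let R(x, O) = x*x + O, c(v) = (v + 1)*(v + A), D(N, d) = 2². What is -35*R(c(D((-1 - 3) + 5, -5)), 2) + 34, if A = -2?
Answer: -3536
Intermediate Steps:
D(N, d) = 4
c(v) = (1 + v)*(-2 + v) (c(v) = (v + 1)*(v - 2) = (1 + v)*(-2 + v))
R(x, O) = O + x² (R(x, O) = x² + O = O + x²)
-35*R(c(D((-1 - 3) + 5, -5)), 2) + 34 = -35*(2 + (-2 + 4² - 1*4)²) + 34 = -35*(2 + (-2 + 16 - 4)²) + 34 = -35*(2 + 10²) + 34 = -35*(2 + 100) + 34 = -35*102 + 34 = -3570 + 34 = -3536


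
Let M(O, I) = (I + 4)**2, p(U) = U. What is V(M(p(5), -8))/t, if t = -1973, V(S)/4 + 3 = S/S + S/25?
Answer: 136/49325 ≈ 0.0027572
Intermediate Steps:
M(O, I) = (4 + I)**2
V(S) = -8 + 4*S/25 (V(S) = -12 + 4*(S/S + S/25) = -12 + 4*(1 + S*(1/25)) = -12 + 4*(1 + S/25) = -12 + (4 + 4*S/25) = -8 + 4*S/25)
V(M(p(5), -8))/t = (-8 + 4*(4 - 8)**2/25)/(-1973) = (-8 + (4/25)*(-4)**2)*(-1/1973) = (-8 + (4/25)*16)*(-1/1973) = (-8 + 64/25)*(-1/1973) = -136/25*(-1/1973) = 136/49325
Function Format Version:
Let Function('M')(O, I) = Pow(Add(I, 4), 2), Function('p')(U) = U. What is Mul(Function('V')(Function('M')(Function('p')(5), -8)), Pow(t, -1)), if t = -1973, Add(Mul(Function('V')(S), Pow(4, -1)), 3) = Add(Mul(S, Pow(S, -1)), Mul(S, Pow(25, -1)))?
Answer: Rational(136, 49325) ≈ 0.0027572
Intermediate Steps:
Function('M')(O, I) = Pow(Add(4, I), 2)
Function('V')(S) = Add(-8, Mul(Rational(4, 25), S)) (Function('V')(S) = Add(-12, Mul(4, Add(Mul(S, Pow(S, -1)), Mul(S, Pow(25, -1))))) = Add(-12, Mul(4, Add(1, Mul(S, Rational(1, 25))))) = Add(-12, Mul(4, Add(1, Mul(Rational(1, 25), S)))) = Add(-12, Add(4, Mul(Rational(4, 25), S))) = Add(-8, Mul(Rational(4, 25), S)))
Mul(Function('V')(Function('M')(Function('p')(5), -8)), Pow(t, -1)) = Mul(Add(-8, Mul(Rational(4, 25), Pow(Add(4, -8), 2))), Pow(-1973, -1)) = Mul(Add(-8, Mul(Rational(4, 25), Pow(-4, 2))), Rational(-1, 1973)) = Mul(Add(-8, Mul(Rational(4, 25), 16)), Rational(-1, 1973)) = Mul(Add(-8, Rational(64, 25)), Rational(-1, 1973)) = Mul(Rational(-136, 25), Rational(-1, 1973)) = Rational(136, 49325)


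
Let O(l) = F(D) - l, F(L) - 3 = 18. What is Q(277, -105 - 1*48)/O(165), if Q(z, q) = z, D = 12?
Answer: -277/144 ≈ -1.9236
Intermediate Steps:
F(L) = 21 (F(L) = 3 + 18 = 21)
O(l) = 21 - l
Q(277, -105 - 1*48)/O(165) = 277/(21 - 1*165) = 277/(21 - 165) = 277/(-144) = 277*(-1/144) = -277/144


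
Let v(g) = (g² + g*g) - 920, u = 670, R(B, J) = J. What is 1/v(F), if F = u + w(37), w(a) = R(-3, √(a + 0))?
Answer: 12121/10868388234 - 670*√37/201065182329 ≈ 1.0950e-6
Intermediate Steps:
w(a) = √a (w(a) = √(a + 0) = √a)
F = 670 + √37 ≈ 676.08
v(g) = -920 + 2*g² (v(g) = (g² + g²) - 920 = 2*g² - 920 = -920 + 2*g²)
1/v(F) = 1/(-920 + 2*(670 + √37)²)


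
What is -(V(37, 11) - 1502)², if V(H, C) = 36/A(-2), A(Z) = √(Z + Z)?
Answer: -2255680 - 54072*I ≈ -2.2557e+6 - 54072.0*I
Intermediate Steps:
A(Z) = √2*√Z (A(Z) = √(2*Z) = √2*√Z)
V(H, C) = -18*I (V(H, C) = 36/((√2*√(-2))) = 36/((√2*(I*√2))) = 36/((2*I)) = 36*(-I/2) = -18*I)
-(V(37, 11) - 1502)² = -(-18*I - 1502)² = -(-1502 - 18*I)²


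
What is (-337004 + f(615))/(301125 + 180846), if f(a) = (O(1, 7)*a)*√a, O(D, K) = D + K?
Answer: -337004/481971 + 1640*√615/160657 ≈ -0.44607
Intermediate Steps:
f(a) = 8*a^(3/2) (f(a) = ((1 + 7)*a)*√a = (8*a)*√a = 8*a^(3/2))
(-337004 + f(615))/(301125 + 180846) = (-337004 + 8*615^(3/2))/(301125 + 180846) = (-337004 + 8*(615*√615))/481971 = (-337004 + 4920*√615)*(1/481971) = -337004/481971 + 1640*√615/160657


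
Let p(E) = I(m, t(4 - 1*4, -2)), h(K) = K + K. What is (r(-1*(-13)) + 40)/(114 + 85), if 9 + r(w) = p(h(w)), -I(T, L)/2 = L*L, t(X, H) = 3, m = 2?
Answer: 13/199 ≈ 0.065327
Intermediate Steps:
I(T, L) = -2*L² (I(T, L) = -2*L*L = -2*L²)
h(K) = 2*K
p(E) = -18 (p(E) = -2*3² = -2*9 = -18)
r(w) = -27 (r(w) = -9 - 18 = -27)
(r(-1*(-13)) + 40)/(114 + 85) = (-27 + 40)/(114 + 85) = 13/199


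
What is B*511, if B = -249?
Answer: -127239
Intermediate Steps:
B*511 = -249*511 = -127239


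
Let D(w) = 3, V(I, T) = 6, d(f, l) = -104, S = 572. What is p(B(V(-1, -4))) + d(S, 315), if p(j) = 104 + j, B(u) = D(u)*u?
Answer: 18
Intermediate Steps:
B(u) = 3*u
p(B(V(-1, -4))) + d(S, 315) = (104 + 3*6) - 104 = (104 + 18) - 104 = 122 - 104 = 18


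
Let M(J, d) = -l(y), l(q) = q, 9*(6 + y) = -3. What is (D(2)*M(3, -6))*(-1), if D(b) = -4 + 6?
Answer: -38/3 ≈ -12.667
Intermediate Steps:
y = -19/3 (y = -6 + (1/9)*(-3) = -6 - 1/3 = -19/3 ≈ -6.3333)
D(b) = 2
M(J, d) = 19/3 (M(J, d) = -1*(-19/3) = 19/3)
(D(2)*M(3, -6))*(-1) = (2*(19/3))*(-1) = (38/3)*(-1) = -38/3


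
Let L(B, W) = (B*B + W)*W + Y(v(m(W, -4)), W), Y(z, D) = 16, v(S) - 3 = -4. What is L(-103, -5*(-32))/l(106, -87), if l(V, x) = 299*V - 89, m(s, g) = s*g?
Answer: 574352/10535 ≈ 54.518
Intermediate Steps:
m(s, g) = g*s
v(S) = -1 (v(S) = 3 - 4 = -1)
L(B, W) = 16 + W*(W + B²) (L(B, W) = (B*B + W)*W + 16 = (B² + W)*W + 16 = (W + B²)*W + 16 = W*(W + B²) + 16 = 16 + W*(W + B²))
l(V, x) = -89 + 299*V
L(-103, -5*(-32))/l(106, -87) = (16 + (-5*(-32))² - 5*(-32)*(-103)²)/(-89 + 299*106) = (16 + 160² + 160*10609)/(-89 + 31694) = (16 + 25600 + 1697440)/31605 = 1723056*(1/31605) = 574352/10535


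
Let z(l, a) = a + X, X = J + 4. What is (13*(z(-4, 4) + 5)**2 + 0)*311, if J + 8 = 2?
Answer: 198107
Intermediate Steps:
J = -6 (J = -8 + 2 = -6)
X = -2 (X = -6 + 4 = -2)
z(l, a) = -2 + a (z(l, a) = a - 2 = -2 + a)
(13*(z(-4, 4) + 5)**2 + 0)*311 = (13*((-2 + 4) + 5)**2 + 0)*311 = (13*(2 + 5)**2 + 0)*311 = (13*7**2 + 0)*311 = (13*49 + 0)*311 = (637 + 0)*311 = 637*311 = 198107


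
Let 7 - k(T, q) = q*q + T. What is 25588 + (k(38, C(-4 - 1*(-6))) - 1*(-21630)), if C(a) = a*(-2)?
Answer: 47171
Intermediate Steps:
C(a) = -2*a
k(T, q) = 7 - T - q**2 (k(T, q) = 7 - (q*q + T) = 7 - (q**2 + T) = 7 - (T + q**2) = 7 + (-T - q**2) = 7 - T - q**2)
25588 + (k(38, C(-4 - 1*(-6))) - 1*(-21630)) = 25588 + ((7 - 1*38 - (-2*(-4 - 1*(-6)))**2) - 1*(-21630)) = 25588 + ((7 - 38 - (-2*(-4 + 6))**2) + 21630) = 25588 + ((7 - 38 - (-2*2)**2) + 21630) = 25588 + ((7 - 38 - 1*(-4)**2) + 21630) = 25588 + ((7 - 38 - 1*16) + 21630) = 25588 + ((7 - 38 - 16) + 21630) = 25588 + (-47 + 21630) = 25588 + 21583 = 47171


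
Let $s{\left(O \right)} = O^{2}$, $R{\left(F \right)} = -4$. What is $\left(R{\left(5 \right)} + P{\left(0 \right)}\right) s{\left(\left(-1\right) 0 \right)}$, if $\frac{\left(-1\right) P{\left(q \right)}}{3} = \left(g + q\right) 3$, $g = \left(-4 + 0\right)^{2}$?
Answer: $0$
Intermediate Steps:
$g = 16$ ($g = \left(-4\right)^{2} = 16$)
$P{\left(q \right)} = -144 - 9 q$ ($P{\left(q \right)} = - 3 \left(16 + q\right) 3 = - 3 \left(48 + 3 q\right) = -144 - 9 q$)
$\left(R{\left(5 \right)} + P{\left(0 \right)}\right) s{\left(\left(-1\right) 0 \right)} = \left(-4 - 144\right) \left(\left(-1\right) 0\right)^{2} = \left(-4 + \left(-144 + 0\right)\right) 0^{2} = \left(-4 - 144\right) 0 = \left(-148\right) 0 = 0$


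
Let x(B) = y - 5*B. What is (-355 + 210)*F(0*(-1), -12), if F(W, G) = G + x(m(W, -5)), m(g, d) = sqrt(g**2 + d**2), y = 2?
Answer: 5075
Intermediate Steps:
m(g, d) = sqrt(d**2 + g**2)
x(B) = 2 - 5*B
F(W, G) = 2 + G - 5*sqrt(25 + W**2) (F(W, G) = G + (2 - 5*sqrt((-5)**2 + W**2)) = G + (2 - 5*sqrt(25 + W**2)) = 2 + G - 5*sqrt(25 + W**2))
(-355 + 210)*F(0*(-1), -12) = (-355 + 210)*(2 - 12 - 5*sqrt(25 + (0*(-1))**2)) = -145*(2 - 12 - 5*sqrt(25 + 0**2)) = -145*(2 - 12 - 5*sqrt(25 + 0)) = -145*(2 - 12 - 5*sqrt(25)) = -145*(2 - 12 - 5*5) = -145*(2 - 12 - 25) = -145*(-35) = 5075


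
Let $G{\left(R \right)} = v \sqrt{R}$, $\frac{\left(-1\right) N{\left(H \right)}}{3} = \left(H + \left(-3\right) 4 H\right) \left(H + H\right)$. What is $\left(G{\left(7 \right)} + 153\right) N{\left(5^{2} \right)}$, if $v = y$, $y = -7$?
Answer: $6311250 - 288750 \sqrt{7} \approx 5.5473 \cdot 10^{6}$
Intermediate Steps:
$v = -7$
$N{\left(H \right)} = 66 H^{2}$ ($N{\left(H \right)} = - 3 \left(H + \left(-3\right) 4 H\right) \left(H + H\right) = - 3 \left(H - 12 H\right) 2 H = - 3 - 11 H 2 H = - 3 \left(- 22 H^{2}\right) = 66 H^{2}$)
$G{\left(R \right)} = - 7 \sqrt{R}$
$\left(G{\left(7 \right)} + 153\right) N{\left(5^{2} \right)} = \left(- 7 \sqrt{7} + 153\right) 66 \left(5^{2}\right)^{2} = \left(153 - 7 \sqrt{7}\right) 66 \cdot 25^{2} = \left(153 - 7 \sqrt{7}\right) 66 \cdot 625 = \left(153 - 7 \sqrt{7}\right) 41250 = 6311250 - 288750 \sqrt{7}$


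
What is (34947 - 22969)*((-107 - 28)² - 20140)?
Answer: -22937870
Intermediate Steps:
(34947 - 22969)*((-107 - 28)² - 20140) = 11978*((-135)² - 20140) = 11978*(18225 - 20140) = 11978*(-1915) = -22937870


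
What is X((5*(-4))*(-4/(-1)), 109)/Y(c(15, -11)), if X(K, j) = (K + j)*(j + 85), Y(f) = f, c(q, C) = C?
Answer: -5626/11 ≈ -511.45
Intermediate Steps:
X(K, j) = (85 + j)*(K + j) (X(K, j) = (K + j)*(85 + j) = (85 + j)*(K + j))
X((5*(-4))*(-4/(-1)), 109)/Y(c(15, -11)) = (109² + 85*((5*(-4))*(-4/(-1))) + 85*109 + ((5*(-4))*(-4/(-1)))*109)/(-11) = (11881 + 85*(-(-80)*(-1)) + 9265 - (-80)*(-1)*109)*(-1/11) = (11881 + 85*(-20*4) + 9265 - 20*4*109)*(-1/11) = (11881 + 85*(-80) + 9265 - 80*109)*(-1/11) = (11881 - 6800 + 9265 - 8720)*(-1/11) = 5626*(-1/11) = -5626/11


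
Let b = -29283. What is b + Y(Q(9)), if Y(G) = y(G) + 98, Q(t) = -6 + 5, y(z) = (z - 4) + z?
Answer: -29191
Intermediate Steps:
y(z) = -4 + 2*z (y(z) = (-4 + z) + z = -4 + 2*z)
Q(t) = -1
Y(G) = 94 + 2*G (Y(G) = (-4 + 2*G) + 98 = 94 + 2*G)
b + Y(Q(9)) = -29283 + (94 + 2*(-1)) = -29283 + (94 - 2) = -29283 + 92 = -29191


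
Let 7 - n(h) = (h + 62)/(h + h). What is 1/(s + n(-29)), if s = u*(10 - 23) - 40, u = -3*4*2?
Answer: 58/16215 ≈ 0.0035769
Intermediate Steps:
u = -24 (u = -12*2 = -24)
n(h) = 7 - (62 + h)/(2*h) (n(h) = 7 - (h + 62)/(h + h) = 7 - (62 + h)/(2*h))
s = 272 (s = -24*(10 - 23) - 40 = -24*(-13) - 40 = 312 - 40 = 272)
1/(s + n(-29)) = 1/(272 + (13/2 - 31/(-29))) = 1/(272 + (13/2 - 31*(-1/29))) = 1/(272 + (13/2 + 31/29)) = 1/(272 + 439/58) = 1/(16215/58) = 58/16215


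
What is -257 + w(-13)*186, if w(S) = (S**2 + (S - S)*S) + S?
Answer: 28759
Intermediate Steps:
w(S) = S + S**2 (w(S) = (S**2 + 0*S) + S = (S**2 + 0) + S = S**2 + S = S + S**2)
-257 + w(-13)*186 = -257 - 13*(1 - 13)*186 = -257 - 13*(-12)*186 = -257 + 156*186 = -257 + 29016 = 28759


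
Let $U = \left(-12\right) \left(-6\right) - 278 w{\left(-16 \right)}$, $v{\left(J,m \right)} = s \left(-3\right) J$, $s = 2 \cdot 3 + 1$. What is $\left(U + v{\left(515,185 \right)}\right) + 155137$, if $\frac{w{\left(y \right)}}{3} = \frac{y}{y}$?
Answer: $143560$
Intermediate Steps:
$s = 7$ ($s = 6 + 1 = 7$)
$v{\left(J,m \right)} = - 21 J$ ($v{\left(J,m \right)} = 7 \left(-3\right) J = - 21 J$)
$w{\left(y \right)} = 3$ ($w{\left(y \right)} = 3 \frac{y}{y} = 3 \cdot 1 = 3$)
$U = -762$ ($U = \left(-12\right) \left(-6\right) - 834 = 72 - 834 = -762$)
$\left(U + v{\left(515,185 \right)}\right) + 155137 = \left(-762 - 10815\right) + 155137 = -11577 + 155137 = 143560$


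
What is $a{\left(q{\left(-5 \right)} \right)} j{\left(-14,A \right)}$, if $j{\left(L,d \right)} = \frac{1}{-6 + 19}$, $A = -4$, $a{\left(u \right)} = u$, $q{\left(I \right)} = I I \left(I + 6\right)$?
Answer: $\frac{25}{13} \approx 1.9231$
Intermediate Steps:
$q{\left(I \right)} = I^{2} \left(6 + I\right)$
$j{\left(L,d \right)} = \frac{1}{13}$
$a{\left(q{\left(-5 \right)} \right)} j{\left(-14,A \right)} = \left(-5\right)^{2} \left(6 - 5\right) \frac{1}{13} = 25 \cdot 1 \cdot \frac{1}{13} = 25 \cdot \frac{1}{13} = \frac{25}{13}$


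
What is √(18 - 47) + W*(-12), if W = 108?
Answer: -1296 + I*√29 ≈ -1296.0 + 5.3852*I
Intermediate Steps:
√(18 - 47) + W*(-12) = √(18 - 47) + 108*(-12) = √(-29) - 1296 = I*√29 - 1296 = -1296 + I*√29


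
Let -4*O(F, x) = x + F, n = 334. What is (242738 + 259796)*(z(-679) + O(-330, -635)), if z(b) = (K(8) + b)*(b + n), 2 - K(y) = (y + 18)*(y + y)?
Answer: 379238539435/2 ≈ 1.8962e+11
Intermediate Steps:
K(y) = 2 - 2*y*(18 + y) (K(y) = 2 - (y + 18)*(y + y) = 2 - (18 + y)*2*y = 2 - 2*y*(18 + y))
O(F, x) = -F/4 - x/4 (O(F, x) = -(x + F)/4 = -(F + x)/4 = -F/4 - x/4)
z(b) = (-414 + b)*(334 + b) (z(b) = ((2 - 36*8 - 2*8²) + b)*(b + 334) = ((2 - 288 - 2*64) + b)*(334 + b) = ((2 - 288 - 128) + b)*(334 + b) = (-414 + b)*(334 + b))
(242738 + 259796)*(z(-679) + O(-330, -635)) = (242738 + 259796)*((-138276 + (-679)² - 80*(-679)) + (-¼*(-330) - ¼*(-635))) = 502534*((-138276 + 461041 + 54320) + (165/2 + 635/4)) = 502534*(377085 + 965/4) = 502534*(1509305/4) = 379238539435/2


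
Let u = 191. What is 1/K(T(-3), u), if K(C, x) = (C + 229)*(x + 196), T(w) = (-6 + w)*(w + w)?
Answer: 1/109521 ≈ 9.1307e-6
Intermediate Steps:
T(w) = 2*w*(-6 + w) (T(w) = (-6 + w)*(2*w) = 2*w*(-6 + w))
K(C, x) = (196 + x)*(229 + C) (K(C, x) = (229 + C)*(196 + x) = (196 + x)*(229 + C))
1/K(T(-3), u) = 1/(44884 + 196*(2*(-3)*(-6 - 3)) + 229*191 + (2*(-3)*(-6 - 3))*191) = 1/(44884 + 196*(2*(-3)*(-9)) + 43739 + (2*(-3)*(-9))*191) = 1/(44884 + 196*54 + 43739 + 54*191) = 1/(44884 + 10584 + 43739 + 10314) = 1/109521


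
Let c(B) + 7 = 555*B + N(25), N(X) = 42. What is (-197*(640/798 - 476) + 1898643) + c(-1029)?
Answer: 567057605/399 ≈ 1.4212e+6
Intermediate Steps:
c(B) = 35 + 555*B (c(B) = -7 + (555*B + 42) = -7 + (42 + 555*B) = 35 + 555*B)
(-197*(640/798 - 476) + 1898643) + c(-1029) = (-197*(640/798 - 476) + 1898643) + (35 + 555*(-1029)) = (-197*(640*(1/798) - 476) + 1898643) + (35 - 571095) = (-197*(320/399 - 476) + 1898643) - 571060 = (-197*(-189604/399) + 1898643) - 571060 = (37351988/399 + 1898643) - 571060 = 794910545/399 - 571060 = 567057605/399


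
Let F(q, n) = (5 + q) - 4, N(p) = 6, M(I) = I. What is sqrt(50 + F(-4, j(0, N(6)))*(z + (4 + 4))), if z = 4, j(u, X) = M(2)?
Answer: sqrt(14) ≈ 3.7417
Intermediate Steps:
j(u, X) = 2
F(q, n) = 1 + q
sqrt(50 + F(-4, j(0, N(6)))*(z + (4 + 4))) = sqrt(50 + (1 - 4)*(4 + (4 + 4))) = sqrt(50 - 3*(4 + 8)) = sqrt(50 - 3*12) = sqrt(50 - 36) = sqrt(14)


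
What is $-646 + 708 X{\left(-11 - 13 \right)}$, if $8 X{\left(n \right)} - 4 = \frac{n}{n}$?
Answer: $- \frac{407}{2} \approx -203.5$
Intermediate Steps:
$X{\left(n \right)} = \frac{5}{8}$ ($X{\left(n \right)} = \frac{1}{2} + \frac{n \frac{1}{n}}{8} = \frac{1}{2} + \frac{1}{8} \cdot 1 = \frac{1}{2} + \frac{1}{8} = \frac{5}{8}$)
$-646 + 708 X{\left(-11 - 13 \right)} = -646 + 708 \cdot \frac{5}{8} = -646 + \frac{885}{2} = - \frac{407}{2}$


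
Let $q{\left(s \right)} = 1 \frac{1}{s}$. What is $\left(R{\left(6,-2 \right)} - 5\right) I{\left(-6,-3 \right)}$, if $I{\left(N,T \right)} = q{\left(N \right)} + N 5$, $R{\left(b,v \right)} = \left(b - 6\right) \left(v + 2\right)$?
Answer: $\frac{905}{6} \approx 150.83$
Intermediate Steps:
$q{\left(s \right)} = \frac{1}{s}$
$R{\left(b,v \right)} = \left(-6 + b\right) \left(2 + v\right)$
$I{\left(N,T \right)} = \frac{1}{N} + 5 N$ ($I{\left(N,T \right)} = \frac{1}{N} + N 5 = \frac{1}{N} + 5 N$)
$\left(R{\left(6,-2 \right)} - 5\right) I{\left(-6,-3 \right)} = \left(\left(-12 - -12 + 2 \cdot 6 + 6 \left(-2\right)\right) - 5\right) \left(\frac{1}{-6} + 5 \left(-6\right)\right) = \left(\left(-12 + 12 + 12 - 12\right) - 5\right) \left(- \frac{1}{6} - 30\right) = \left(0 - 5\right) \left(- \frac{181}{6}\right) = \left(-5\right) \left(- \frac{181}{6}\right) = \frac{905}{6}$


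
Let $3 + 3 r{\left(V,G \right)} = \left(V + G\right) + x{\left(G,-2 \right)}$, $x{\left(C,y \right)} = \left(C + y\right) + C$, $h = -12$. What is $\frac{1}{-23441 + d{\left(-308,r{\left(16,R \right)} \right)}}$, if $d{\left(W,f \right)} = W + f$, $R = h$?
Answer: $- \frac{3}{71272} \approx -4.2092 \cdot 10^{-5}$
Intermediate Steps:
$R = -12$
$x{\left(C,y \right)} = y + 2 C$
$r{\left(V,G \right)} = - \frac{5}{3} + G + \frac{V}{3}$ ($r{\left(V,G \right)} = -1 + \frac{\left(V + G\right) + \left(-2 + 2 G\right)}{3} = -1 + \frac{\left(G + V\right) + \left(-2 + 2 G\right)}{3} = -1 + \frac{-2 + V + 3 G}{3} = -1 + \left(- \frac{2}{3} + G + \frac{V}{3}\right) = - \frac{5}{3} + G + \frac{V}{3}$)
$\frac{1}{-23441 + d{\left(-308,r{\left(16,R \right)} \right)}} = \frac{1}{-23441 - \frac{949}{3}} = \frac{1}{- \frac{71272}{3}} = - \frac{3}{71272}$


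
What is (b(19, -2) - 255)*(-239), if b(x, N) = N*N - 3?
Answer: 60706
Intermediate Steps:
b(x, N) = -3 + N² (b(x, N) = N² - 3 = -3 + N²)
(b(19, -2) - 255)*(-239) = ((-3 + (-2)²) - 255)*(-239) = ((-3 + 4) - 255)*(-239) = (1 - 255)*(-239) = -254*(-239) = 60706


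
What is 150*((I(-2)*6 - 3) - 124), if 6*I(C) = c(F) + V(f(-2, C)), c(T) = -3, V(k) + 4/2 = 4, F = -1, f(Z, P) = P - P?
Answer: -19200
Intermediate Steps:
f(Z, P) = 0
V(k) = 2 (V(k) = -2 + 4 = 2)
I(C) = -⅙ (I(C) = (-3 + 2)/6 = (⅙)*(-1) = -⅙)
150*((I(-2)*6 - 3) - 124) = 150*((-⅙*6 - 3) - 124) = 150*((-1 - 3) - 124) = 150*(-4 - 124) = 150*(-128) = -19200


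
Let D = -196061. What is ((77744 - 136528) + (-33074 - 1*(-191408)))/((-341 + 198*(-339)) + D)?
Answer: -49775/131762 ≈ -0.37776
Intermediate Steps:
((77744 - 136528) + (-33074 - 1*(-191408)))/((-341 + 198*(-339)) + D) = ((77744 - 136528) + (-33074 - 1*(-191408)))/((-341 + 198*(-339)) - 196061) = (-58784 + (-33074 + 191408))/((-341 - 67122) - 196061) = (-58784 + 158334)/(-67463 - 196061) = 99550/(-263524) = 99550*(-1/263524) = -49775/131762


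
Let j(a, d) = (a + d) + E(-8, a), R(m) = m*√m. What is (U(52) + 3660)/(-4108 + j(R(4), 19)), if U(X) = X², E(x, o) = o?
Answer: -6364/4073 ≈ -1.5625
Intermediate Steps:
R(m) = m^(3/2)
j(a, d) = d + 2*a (j(a, d) = (a + d) + a = d + 2*a)
(U(52) + 3660)/(-4108 + j(R(4), 19)) = (52² + 3660)/(-4108 + (19 + 2*4^(3/2))) = (2704 + 3660)/(-4108 + (19 + 2*8)) = 6364/(-4108 + (19 + 16)) = 6364/(-4108 + 35) = 6364/(-4073) = 6364*(-1/4073) = -6364/4073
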